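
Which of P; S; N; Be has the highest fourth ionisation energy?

The fourth ionization energy removes an electron from the +3 ion. For each element: P³⁺ still has 2 valence electrons; S³⁺ still has 3 valence electrons; N³⁺ still has 2 valence electrons; Be³⁺ is already 1 electron into the core.
Core electrons are held far more tightly than valence electrons, so Be tops the IE_4 order.
Valence configurations: P³⁺ [Ne]3s², S³⁺ [Ne]3s²3p¹, N³⁺ [He]2s².
S³⁺ loses a lone 3p electron whereas P³⁺ must break into a filled 3s² pair, so IE_4(P) > IE_4(S) even though S has the higher nuclear charge.
The numbers (kJ/mol): P 4964, S 4556, N 7475, Be 21007.
Putting it together, IE_4: S < P < N < Be.

Be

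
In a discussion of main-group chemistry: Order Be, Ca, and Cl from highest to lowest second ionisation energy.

Cl > Be > Ca

Consider each +1 ion: Be⁺ still has 1 valence electron; Ca⁺ still has 1 valence electron; Cl⁺ still has 6 valence electrons.
All are still removing valence electrons, so compare the +1 ions as you would atoms: IE_2 generally rises across a period (higher Z_eff) and falls down a group (larger shell), subject to the usual subshell exceptions.
Valence configurations: Be⁺ [He]2s¹, Ca⁺ [Ar]4s¹, Cl⁺ [Ne]3s²3p⁴.
The numbers (kJ/mol): Be 1757, Ca 1145, Cl 2298.
Overall IE_2 order: Ca < Be < Cl.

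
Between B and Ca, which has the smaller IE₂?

Ca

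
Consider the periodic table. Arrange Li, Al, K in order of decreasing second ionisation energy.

After 1 electron has been removed, what remains? Li⁺ is the bare [He] core; Al⁺ still has 2 valence electrons; K⁺ is the bare [Ar] core.
Core electrons are held far more tightly than valence electrons, so K and Li top the IE_2 order.
The numbers (kJ/mol): Li 7298, Al 1817, K 3052.
Hence IE_2: Al < K < Li.

Li > K > Al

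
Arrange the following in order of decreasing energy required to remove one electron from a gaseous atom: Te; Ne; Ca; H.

Ne, H, Te, Ca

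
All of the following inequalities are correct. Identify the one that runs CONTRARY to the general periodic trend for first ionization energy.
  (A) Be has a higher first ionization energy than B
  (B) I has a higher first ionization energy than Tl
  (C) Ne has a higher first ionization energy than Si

The general trend: first ionization energy increases across a period and decreases down a group.
(A) Be (period 2, group 2) vs B (period 2, group 13): the stated order contradicts the simple trend.
(B) I (period 5, group 17) vs Tl (period 6, group 13): the stated order agrees with the simple trend.
(C) Ne (period 2, group 18) vs Si (period 3, group 14): the stated order agrees with the simple trend.
The exception is (A): removing B's lone 2p electron is easier than breaking Be's filled 2s².

(A)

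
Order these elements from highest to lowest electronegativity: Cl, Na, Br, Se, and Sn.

Na is in period 3, group 1; Cl is in period 3, group 17; Se is in period 4, group 16; Br is in period 4, group 17; Sn is in period 5, group 14.
EN rises left→right (higher Z_eff, smaller atoms) and falls top→bottom (larger, more shielded atoms).
Neither a single period nor a single group — weigh both effects.
Sn > Na: the two effects oppose for this pair; the across-period effect wins (1.96 vs 0.93).
Se > Sn: relative to Sn, both the across-period and down-group shifts push Se's electronegativity up.
Br > Se: both are in period 4; the period trend gives Br the larger value.
Cl > Br: they share group 17; the group trend gives Cl the larger value.
For reference (Pauling): Na 0.93, Cl 3.16, Se 2.55, Br 2.96, Sn 1.96.
So from highest to lowest: Cl > Br > Se > Sn > Na.

Cl, Br, Se, Sn, Na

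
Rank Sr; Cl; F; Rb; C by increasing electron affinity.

C is in period 2, group 14; F is in period 2, group 17; Cl is in period 3, group 17; Rb is in period 5, group 1; Sr is in period 5, group 2.
Adding an electron releases more energy for atoms nearer the top right (short of the noble gases).
Here both period and group differ, so the two effects have to be weighed against each other.
Rb > Sr: this pair runs against the simple trend — see the exception note.
C > Rb: both effects reinforce here, so C is clearly the higher of the two.
F > C: both are in period 2; the period trend gives F the larger value.
Cl > F: this pair runs against the simple trend — see the exception note.
Note the exception: Rb has a higher electron affinity than Sr, contrary to the simple trend — adding an electron to Sr (ns²) has to open a new, higher-energy np subshell, which is unfavourable.
Note the exception: Cl has a higher electron affinity than F, contrary to the simple trend — F's small 2p subshell makes the incoming electron feel strong e⁻–e⁻ repulsion, so Cl actually releases more energy on gaining an electron.
Approximate values (kJ/mol): C 122, F 328, Cl 349, Rb 47, Sr 5.
So from lowest to highest: Sr < Rb < C < F < Cl.

Sr < Rb < C < F < Cl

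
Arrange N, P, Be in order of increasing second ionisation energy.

IE_2 is the cost of taking one more electron from the +1 cation: N⁺ still has 4 valence electrons; P⁺ still has 4 valence electrons; Be⁺ still has 1 valence electron.
All are still removing valence electrons, so compare the +1 ions as you would atoms: IE_2 generally rises across a period (higher Z_eff) and falls down a group (larger shell), subject to the usual subshell exceptions.
Valence configurations: N⁺ [He]2s²2p², P⁺ [Ne]3s²3p², Be⁺ [He]2s¹.
The numbers (kJ/mol): N 2856, P 1907, Be 1757.
So the second ionization energies run Be < P < N.

Be < P < N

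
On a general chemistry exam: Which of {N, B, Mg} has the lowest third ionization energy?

Consider each +2 ion: N²⁺ still has 3 valence electrons; B²⁺ still has 1 valence electron; Mg²⁺ is the bare [Ne] core.
Breaking into a closed-shell core is much more expensive than removing a leftover valence electron — Mg has the largest IE_3 here.
Valence configurations: N²⁺ [He]2s²2p¹, B²⁺ [He]2s¹.
Approximate IE_3 values (kJ/mol): N 4578, B 3660, Mg 7733.
Putting it together, IE_3: B < N < Mg.

B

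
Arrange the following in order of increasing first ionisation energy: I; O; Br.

IE₁ increases left→right with effective nuclear charge and decreases top→bottom as the valence shell moves farther out.
Neither a single period nor a single group — weigh both effects.
Br > I: they share group 17; the group trend gives Br the larger value.
O > Br: the two effects oppose for this pair; the down-group effect wins (1314 vs 1140 kJ/mol).
Tabulated first ionization energy (kJ/mol): O 1314, Br 1140, I 1008.
So from lowest to highest: I < Br < O.

I < Br < O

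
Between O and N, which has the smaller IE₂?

IE_2 is the cost of taking one more electron from the +1 cation: O⁺ still has 5 valence electrons; N⁺ still has 4 valence electrons.
All are still removing valence electrons, so compare the +1 ions as you would atoms: IE_2 generally rises across a period (higher Z_eff) and falls down a group (larger shell), subject to the usual subshell exceptions.
Valence configurations: O⁺ [He]2s²2p³, N⁺ [He]2s²2p².
The numbers (kJ/mol): O 3388, N 2856.
Hence IE_2: N < O.

N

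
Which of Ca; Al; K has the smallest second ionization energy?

Ca

Consider each +1 ion: Ca⁺ still has 1 valence electron; Al⁺ still has 2 valence electrons; K⁺ is the bare [Ar] core.
Pulling an electron out of a noble-gas core costs far more than removing a remaining valence electron, so K sits at the high end of IE_2.
Valence configurations: Ca⁺ [Ar]4s¹, Al⁺ [Ne]3s².
Approximate IE_2 values (kJ/mol): Ca 1145, Al 1817, K 3052.
So the second ionization energies run Ca < Al < K.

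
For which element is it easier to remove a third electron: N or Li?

N

The third ionization energy removes an electron from the +2 ion. For each element: N²⁺ still has 3 valence electrons; Li²⁺ is already 1 electron into the core.
Core electrons are held far more tightly than valence electrons, so Li tops the IE_3 order.
Tabulated IE_3 (kJ/mol): N 4578, Li 11815.
Hence IE_3: N < Li.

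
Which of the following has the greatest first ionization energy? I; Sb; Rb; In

I

Rb is in period 5, group 1; In is in period 5, group 13; Sb is in period 5, group 15; I is in period 5, group 17.
First ionization energy rises across a period (greater Z_eff holds electrons more tightly) and falls down a group (valence electrons are farther from the nucleus).
All lie in period 5, so first ionization energy increases left to right.
The greatest first ionization energy among these belongs to I.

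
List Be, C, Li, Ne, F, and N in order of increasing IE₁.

Li < Be < C < N < F < Ne

Li is in period 2, group 1; Be is in period 2, group 2; C is in period 2, group 14; N is in period 2, group 15; F is in period 2, group 17; Ne is in period 2, group 18.
Across a period the outer electron is held more tightly (higher IE₁); down a group it sits in a higher shell, more shielded, and comes off more easily.
All lie in period 2, so first ionization energy increases left to right.
So from lowest to highest: Li < Be < C < N < F < Ne.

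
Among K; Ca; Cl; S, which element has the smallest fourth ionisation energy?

S

IE_4 is the cost of taking one more electron from the +3 cation: K³⁺ is already 2 electrons into the core; Ca³⁺ is already 1 electron into the core; Cl³⁺ still has 4 valence electrons; S³⁺ still has 3 valence electrons.
Pulling an electron out of a noble-gas core costs far more than removing a remaining valence electron, so K and Ca sit at the high end of IE_4.
Valence configurations: Cl³⁺ [Ne]3s²3p², S³⁺ [Ne]3s²3p¹.
Approximate IE_4 values (kJ/mol): K 5877, Ca 6491, Cl 5159, S 4556.
So the fourth ionization energies run S < Cl < K < Ca.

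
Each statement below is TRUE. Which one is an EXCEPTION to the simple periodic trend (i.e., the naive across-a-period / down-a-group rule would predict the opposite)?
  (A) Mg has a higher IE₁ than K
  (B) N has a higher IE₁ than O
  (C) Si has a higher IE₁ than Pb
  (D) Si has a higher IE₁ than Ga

(B)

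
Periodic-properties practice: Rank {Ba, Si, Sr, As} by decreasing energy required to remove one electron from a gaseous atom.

As > Si > Sr > Ba

Si is in period 3, group 14; As is in period 4, group 15; Sr is in period 5, group 2; Ba is in period 6, group 2.
First ionization energy rises across a period (greater Z_eff holds electrons more tightly) and falls down a group (valence electrons are farther from the nucleus).
Neither a single period nor a single group — weigh both effects.
Sr > Ba: Sr sits above Ba in group 2, so the down-group effect alone puts Sr higher.
Si > Sr: both effects reinforce here, so Si is clearly the higher of the two.
As > Si: the two effects oppose for this pair; the across-period effect wins (947 vs 786 kJ/mol).
Approximate values (kJ/mol): Si 786, As 947, Sr 550, Ba 503.
So from highest to lowest: As > Si > Sr > Ba.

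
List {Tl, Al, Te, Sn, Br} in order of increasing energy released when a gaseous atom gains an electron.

Tl < Al < Sn < Te < Br

Al is in period 3, group 13; Br is in period 4, group 17; Sn is in period 5, group 14; Te is in period 5, group 16; Tl is in period 6, group 13.
Adding an electron releases more energy for atoms nearer the top right (short of the noble gases).
Neither a single period nor a single group — weigh both effects.
Al > Tl: they share group 13; the group trend gives Al the larger value.
Sn > Al: period and group pull opposite ways; the across-period shift dominates (107 vs 42 kJ/mol).
Te > Sn: Te lies to the right of Sn in period 5, so the across-period effect alone puts Te higher.
Br > Te: relative to Te, both the across-period and down-group shifts push Br's electron affinity up.
Tabulated electron affinity (kJ/mol): Al 42, Br 325, Sn 107, Te 190, Tl 19.
So from lowest to highest: Tl < Al < Sn < Te < Br.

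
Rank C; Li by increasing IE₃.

C < Li

After 2 electrons have been removed, what remains? C²⁺ still has 2 valence electrons; Li²⁺ is already 1 electron into the core.
Pulling an electron out of a noble-gas core costs far more than removing a remaining valence electron, so Li sits at the high end of IE_3.
The numbers (kJ/mol): C 4620, Li 11815.
Hence IE_3: C < Li.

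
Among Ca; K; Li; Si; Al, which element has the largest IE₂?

Li

After 1 electron has been removed, what remains? Ca⁺ still has 1 valence electron; K⁺ is the bare [Ar] core; Li⁺ is the bare [He] core; Si⁺ still has 3 valence electrons; Al⁺ still has 2 valence electrons.
Pulling an electron out of a noble-gas core costs far more than removing a remaining valence electron, so K and Li sit at the high end of IE_2.
Valence configurations: Ca⁺ [Ar]4s¹, Si⁺ [Ne]3s²3p¹, Al⁺ [Ne]3s².
Si⁺ loses a lone 3p electron whereas Al⁺ must break into a filled 3s² pair, so IE_2(Al) > IE_2(Si) even though Si has the higher nuclear charge.
Tabulated IE_2 (kJ/mol): Ca 1145, K 3052, Li 7298, Si 1577, Al 1817.
Putting it together, IE_2: Ca < Si < Al < K < Li.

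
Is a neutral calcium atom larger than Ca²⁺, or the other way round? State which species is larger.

Ca

Forming Ca²⁺ removes 2 electrons from Ca. Fewer electrons for the same nuclear charge means less shielding and a higher Z_eff on the remaining electrons, and for main-group metals the entire outer shell is lost.
A cation is smaller than its parent atom: Ca²⁺ < Ca.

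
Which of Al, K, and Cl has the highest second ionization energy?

Consider each +1 ion: Al⁺ still has 2 valence electrons; K⁺ is the bare [Ar] core; Cl⁺ still has 6 valence electrons.
Core electrons are held far more tightly than valence electrons, so K tops the IE_2 order.
Valence configurations: Al⁺ [Ne]3s², Cl⁺ [Ne]3s²3p⁴.
Approximate IE_2 values (kJ/mol): Al 1817, K 3052, Cl 2298.
Hence IE_2: Al < Cl < K.

K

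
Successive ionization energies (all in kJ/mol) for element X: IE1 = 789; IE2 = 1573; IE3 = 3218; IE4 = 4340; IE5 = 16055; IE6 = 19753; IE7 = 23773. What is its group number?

Look for the largest jump between consecutive ionization energies: IE5/IE4 ≈ 3.7, far larger than any earlier ratio.
That jump marks the point where a core electron is being removed. So the atom has 4 valence electrons.
A main-group element with 4 valence electrons is in group 14.

Group 14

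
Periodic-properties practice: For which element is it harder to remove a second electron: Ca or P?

P

Consider each +1 ion: Ca⁺ still has 1 valence electron; P⁺ still has 4 valence electrons.
All are still removing valence electrons, so compare the +1 ions as you would atoms: IE_2 generally rises across a period (higher Z_eff) and falls down a group (larger shell), subject to the usual subshell exceptions.
Valence configurations: Ca⁺ [Ar]4s¹, P⁺ [Ne]3s²3p².
Tabulated IE_2 (kJ/mol): Ca 1145, P 1907.
Overall IE_2 order: Ca < P.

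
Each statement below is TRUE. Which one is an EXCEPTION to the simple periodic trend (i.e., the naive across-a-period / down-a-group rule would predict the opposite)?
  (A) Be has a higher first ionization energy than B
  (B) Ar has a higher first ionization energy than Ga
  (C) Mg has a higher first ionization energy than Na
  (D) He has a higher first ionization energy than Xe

The general trend: first ionization energy increases across a period and decreases down a group.
(A) Be (period 2, group 2) vs B (period 2, group 13): the stated order contradicts the simple trend.
(B) Ar (period 3, group 18) vs Ga (period 4, group 13): the stated order agrees with the simple trend.
(C) Mg (period 3, group 2) vs Na (period 3, group 1): the stated order agrees with the simple trend.
(D) He (period 1, group 18) vs Xe (period 5, group 18): the stated order agrees with the simple trend.
The exception is (A): removing B's lone 2p electron is easier than breaking Be's filled 2s².

(A)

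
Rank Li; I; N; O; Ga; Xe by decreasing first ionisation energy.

N > O > Xe > I > Ga > Li

First ionization energy rises across a period (greater Z_eff holds electrons more tightly) and falls down a group (valence electrons are farther from the nucleus).
Neither a single period nor a single group — weigh both effects.
Ga > Li: period and group pull opposite ways; the across-period shift dominates (579 vs 520 kJ/mol).
I > Ga: period and group pull opposite ways; the across-period shift dominates (1008 vs 579 kJ/mol).
Xe > I: both are in period 5; the period trend gives Xe the larger value.
O > Xe: period and group pull opposite ways; the down-group shift dominates (1314 vs 1170 kJ/mol).
N > O: this pair runs against the simple trend — see the exception note.
Note the exception: N has a higher first ionization energy than O, contrary to the simple trend — pairing an electron in O's 2p⁴ costs repulsion energy, so O ionizes more easily than half-filled N (2p³).
Approximate values (kJ/mol): Li 520, N 1402, O 1314, Ga 579, I 1008, Xe 1170.
So from highest to lowest: N > O > Xe > I > Ga > Li.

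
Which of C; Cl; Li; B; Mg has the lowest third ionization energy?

B

IE_3 is the cost of taking one more electron from the +2 cation: C²⁺ still has 2 valence electrons; Cl²⁺ still has 5 valence electrons; Li²⁺ is already 1 electron into the core; B²⁺ still has 1 valence electron; Mg²⁺ is the bare [Ne] core.
Core electrons are held far more tightly than valence electrons, so Mg and Li top the IE_3 order.
Valence configurations: C²⁺ [He]2s², Cl²⁺ [Ne]3s²3p³, B²⁺ [He]2s¹.
Tabulated IE_3 (kJ/mol): C 4620, Cl 3822, Li 11815, B 3660, Mg 7733.
Hence IE_3: B < Cl < C < Mg < Li.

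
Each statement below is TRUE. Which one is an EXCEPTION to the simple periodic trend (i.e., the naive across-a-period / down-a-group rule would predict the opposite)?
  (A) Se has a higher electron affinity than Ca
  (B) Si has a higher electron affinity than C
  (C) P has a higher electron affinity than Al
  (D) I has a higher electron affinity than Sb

The general trend: electron affinity increases across a period and decreases down a group.
(A) Se (period 4, group 16) vs Ca (period 4, group 2): the stated order agrees with the simple trend.
(B) Si (period 3, group 14) vs C (period 2, group 14): the stated order contradicts the simple trend.
(C) P (period 3, group 15) vs Al (period 3, group 13): the stated order agrees with the simple trend.
(D) I (period 5, group 17) vs Sb (period 5, group 15): the stated order agrees with the simple trend.
The exception is (B): Si's larger, more diffuse 3p orbitals accept an added electron slightly more readily than C's compact 2p.

(B)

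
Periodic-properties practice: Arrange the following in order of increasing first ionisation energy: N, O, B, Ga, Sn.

Across a period the outer electron is held more tightly (higher IE₁); down a group it sits in a higher shell, more shielded, and comes off more easily.
Here both period and group differ, so the two effects have to be weighed against each other.
Sn > Ga: period and group pull opposite ways; the across-period shift dominates (709 vs 579 kJ/mol).
B > Sn: period and group pull opposite ways; the down-group shift dominates (801 vs 709 kJ/mol).
O > B: O lies to the right of B in period 2, so the across-period effect alone puts O higher.
N > O: this pair runs against the simple trend — see the exception note.
Note the exception: N has a higher first ionization energy than O, contrary to the simple trend — pairing an electron in O's 2p⁴ costs repulsion energy, so O ionizes more easily than half-filled N (2p³).
Tabulated first ionization energy (kJ/mol): B 801, N 1402, O 1314, Ga 579, Sn 709.
So from lowest to highest: Ga < Sn < B < O < N.

Ga, Sn, B, O, N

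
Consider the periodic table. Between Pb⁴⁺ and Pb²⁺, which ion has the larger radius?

Both ions have Z = 82 protons, but Pb⁴⁺ has lost more electrons, so its remaining electrons feel a larger effective nuclear charge per electron and are pulled in more tightly.
Higher positive charge → smaller ion, so Pb²⁺ > Pb⁴⁺.

Pb²⁺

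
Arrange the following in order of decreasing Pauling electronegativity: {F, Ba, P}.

F > P > Ba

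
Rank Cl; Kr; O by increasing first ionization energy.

O is in period 2, group 16; Cl is in period 3, group 17; Kr is in period 4, group 18.
Removing the outermost electron gets harder across a period and easier down a group.
These sit on a diagonal, where the across-period and down-group effects partly cancel.
O > Cl: period and group pull opposite ways; the down-group shift dominates (1314 vs 1251 kJ/mol).
Kr > O: the two effects oppose for this pair; the across-period effect wins (1351 vs 1314 kJ/mol).
Approximate values (kJ/mol): O 1314, Cl 1251, Kr 1351.
So from lowest to highest: Cl < O < Kr.

Cl, O, Kr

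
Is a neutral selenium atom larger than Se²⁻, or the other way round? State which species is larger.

Se²⁻

Forming Se²⁻ adds 2 electrons to Se. More electron–electron repulsion in the same shell, with unchanged nuclear charge, lets the cloud expand.
An anion is larger than its parent atom: Se²⁻ > Se.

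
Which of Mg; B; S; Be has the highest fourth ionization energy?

B

IE_4 is the cost of taking one more electron from the +3 cation: Mg³⁺ is already 1 electron into the core; B³⁺ is the bare [He] core; S³⁺ still has 3 valence electrons; Be³⁺ is already 1 electron into the core.
Core electrons are held far more tightly than valence electrons, so Mg, Be and B top the IE_4 order.
Tabulated IE_4 (kJ/mol): Mg 10543, B 25026, S 4556, Be 21007.
Overall IE_4 order: S < Mg < Be < B.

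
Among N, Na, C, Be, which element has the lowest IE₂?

The second ionization energy removes an electron from the +1 ion. For each element: N⁺ still has 4 valence electrons; Na⁺ is the bare [Ne] core; C⁺ still has 3 valence electrons; Be⁺ still has 1 valence electron.
Pulling an electron out of a noble-gas core costs far more than removing a remaining valence electron, so Na sits at the high end of IE_2.
Valence configurations: N⁺ [He]2s²2p², C⁺ [He]2s²2p¹, Be⁺ [He]2s¹.
The numbers (kJ/mol): N 2856, Na 4562, C 2353, Be 1757.
So the second ionization energies run Be < C < N < Na.

Be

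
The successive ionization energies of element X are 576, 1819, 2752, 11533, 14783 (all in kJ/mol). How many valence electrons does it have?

3

Look for the largest jump between consecutive ionization energies: IE4/IE3 ≈ 4.2, far larger than any earlier ratio.
That jump marks the point where a core electron is being removed. So the atom has 3 valence electrons.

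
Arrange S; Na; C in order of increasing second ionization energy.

After 1 electron has been removed, what remains? S⁺ still has 5 valence electrons; Na⁺ is the bare [Ne] core; C⁺ still has 3 valence electrons.
Breaking into a closed-shell core is much more expensive than removing a leftover valence electron — Na has the largest IE_2 here.
Valence configurations: S⁺ [Ne]3s²3p³, C⁺ [He]2s²2p¹.
Approximate IE_2 values (kJ/mol): S 2252, Na 4562, C 2353.
Hence IE_2: S < C < Na.

S, C, Na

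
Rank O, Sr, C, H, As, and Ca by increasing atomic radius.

H < O < C < As < Ca < Sr

Radius decreases left→right (rising Z_eff, same n) and increases top→bottom (higher n).
Neither a single period nor a single group — weigh both effects.
O > H: period and group pull opposite ways; the down-group shift dominates (63 vs 32 pm).
C > O: C lies to the left of O in period 2, so the across-period effect alone puts C larger.
As > C: the two effects oppose for this pair; the down-group effect wins (121 vs 75 pm).
Ca > As: both are in period 4; the period trend gives Ca the larger value.
Sr > Ca: Sr sits below Ca in group 2, so the down-group effect alone puts Sr larger.
Approximate values (pm): H 32, C 75, O 63, Ca 171, As 121, Sr 185.
So from smallest to largest: H < O < C < As < Ca < Sr.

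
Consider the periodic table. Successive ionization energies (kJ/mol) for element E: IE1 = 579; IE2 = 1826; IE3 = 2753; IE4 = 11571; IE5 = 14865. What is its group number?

Look for the largest jump between consecutive ionization energies: IE4/IE3 ≈ 4.2, far larger than any earlier ratio.
That jump marks the point where a core electron is being removed. So the atom has 3 valence electrons.
A main-group element with 3 valence electrons is in group 13.

Group 13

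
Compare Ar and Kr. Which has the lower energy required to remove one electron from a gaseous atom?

Kr

Ar is in period 3, group 18; Kr is in period 4, group 18.
Across a period the outer electron is held more tightly (higher IE₁); down a group it sits in a higher shell, more shielded, and comes off more easily.
All are in group 18, so first ionization energy increases up the group.
So Kr has the lower energy required to remove one electron from a gaseous atom (Kr < Ar).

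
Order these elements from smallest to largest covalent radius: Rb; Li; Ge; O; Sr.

Atomic radius shrinks across a period as nuclear charge pulls the same shell inward, and grows down a group as new shells are added.
Neither a single period nor a single group — weigh both effects.
Ge > O: both effects reinforce here, so Ge is clearly the larger of the two.
Li > Ge: the two effects oppose for this pair; the across-period effect wins (133 vs 121 pm).
Sr > Li: the two effects oppose for this pair; the down-group effect wins (185 vs 133 pm).
Rb > Sr: both are in period 5; the period trend gives Rb the larger value.
Approximate values (pm): Li 133, O 63, Ge 121, Rb 210, Sr 185.
So from smallest to largest: O < Ge < Li < Sr < Rb.

O, Ge, Li, Sr, Rb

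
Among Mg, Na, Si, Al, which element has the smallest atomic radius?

Si

Na is in period 3, group 1; Mg is in period 3, group 2; Al is in period 3, group 13; Si is in period 3, group 14.
Atomic radius shrinks across a period as nuclear charge pulls the same shell inward, and grows down a group as new shells are added.
All lie in period 3, so atomic radius increases right to left.
The smallest atomic radius among these belongs to Si.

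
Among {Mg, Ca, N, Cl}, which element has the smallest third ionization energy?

Cl

IE_3 is the cost of taking one more electron from the +2 cation: Mg²⁺ is the bare [Ne] core; Ca²⁺ is the bare [Ar] core; N²⁺ still has 3 valence electrons; Cl²⁺ still has 5 valence electrons.
Core electrons are held far more tightly than valence electrons, so Ca and Mg top the IE_3 order.
Valence configurations: N²⁺ [He]2s²2p¹, Cl²⁺ [Ne]3s²3p³.
The numbers (kJ/mol): Mg 7733, Ca 4912, N 4578, Cl 3822.
Hence IE_3: Cl < N < Ca < Mg.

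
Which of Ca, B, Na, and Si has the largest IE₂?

Na

After 1 electron has been removed, what remains? Ca⁺ still has 1 valence electron; B⁺ still has 2 valence electrons; Na⁺ is the bare [Ne] core; Si⁺ still has 3 valence electrons.
Core electrons are held far more tightly than valence electrons, so Na tops the IE_2 order.
Valence configurations: Ca⁺ [Ar]4s¹, B⁺ [He]2s², Si⁺ [Ne]3s²3p¹.
Approximate IE_2 values (kJ/mol): Ca 1145, B 2427, Na 4562, Si 1577.
Overall IE_2 order: Ca < Si < B < Na.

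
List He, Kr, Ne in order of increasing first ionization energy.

Kr < Ne < He

First ionization energy rises across a period (greater Z_eff holds electrons more tightly) and falls down a group (valence electrons are farther from the nucleus).
All are in group 18, so first ionization energy increases up the group.
So from lowest to highest: Kr < Ne < He.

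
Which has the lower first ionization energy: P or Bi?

Bi

P is in period 3, group 15; Bi is in period 6, group 15.
First ionization energy rises across a period (greater Z_eff holds electrons more tightly) and falls down a group (valence electrons are farther from the nucleus).
All are in group 15, so first ionization energy increases up the group.
So Bi has the lower first ionization energy (Bi < P).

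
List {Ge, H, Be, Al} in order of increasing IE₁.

Al < Ge < Be < H

H is in period 1, group 1; Be is in period 2, group 2; Al is in period 3, group 13; Ge is in period 4, group 14.
First ionization energy rises across a period (greater Z_eff holds electrons more tightly) and falls down a group (valence electrons are farther from the nucleus).
These sit on a diagonal, where the across-period and down-group effects partly cancel.
Ge > Al: period and group pull opposite ways; the across-period shift dominates (762 vs 578 kJ/mol).
Be > Ge: period and group pull opposite ways; the down-group shift dominates (900 vs 762 kJ/mol).
H > Be: period and group pull opposite ways; the down-group shift dominates (1312 vs 900 kJ/mol).
For reference (kJ/mol): H 1312, Be 900, Al 578, Ge 762.
So from lowest to highest: Al < Ge < Be < H.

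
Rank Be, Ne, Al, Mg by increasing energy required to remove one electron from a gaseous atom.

Al < Mg < Be < Ne

Be is in period 2, group 2; Ne is in period 2, group 18; Mg is in period 3, group 2; Al is in period 3, group 13.
IE₁ increases left→right with effective nuclear charge and decreases top→bottom as the valence shell moves farther out.
Neither a single period nor a single group — weigh both effects.
Mg > Al: this pair runs against the simple trend — see the exception note.
Be > Mg: Be sits above Mg in group 2, so the down-group effect alone puts Be higher.
Ne > Be: both are in period 2; the period trend gives Ne the larger value.
Note the exception: Mg has a higher first ionization energy than Al, contrary to the simple trend — Al's single 3p electron is easier to remove than one from Mg's filled 3s².
For reference (kJ/mol): Be 900, Ne 2081, Mg 738, Al 578.
So from lowest to highest: Al < Mg < Be < Ne.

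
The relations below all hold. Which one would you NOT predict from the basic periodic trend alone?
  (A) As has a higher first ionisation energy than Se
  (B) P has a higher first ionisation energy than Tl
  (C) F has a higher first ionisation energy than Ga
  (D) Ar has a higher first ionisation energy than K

(A)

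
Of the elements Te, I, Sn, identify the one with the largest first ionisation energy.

Sn is in period 5, group 14; Te is in period 5, group 16; I is in period 5, group 17.
IE₁ increases left→right with effective nuclear charge and decreases top→bottom as the valence shell moves farther out.
All lie in period 5, so first ionization energy increases left to right.
The largest first ionisation energy among these belongs to I.

I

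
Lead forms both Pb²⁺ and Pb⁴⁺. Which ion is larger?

Pb²⁺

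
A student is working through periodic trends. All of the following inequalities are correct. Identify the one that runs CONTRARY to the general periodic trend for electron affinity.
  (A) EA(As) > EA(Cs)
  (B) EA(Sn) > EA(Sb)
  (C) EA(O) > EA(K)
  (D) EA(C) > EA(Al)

(B)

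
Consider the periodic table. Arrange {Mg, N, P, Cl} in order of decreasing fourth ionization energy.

Consider each +3 ion: Mg³⁺ is already 1 electron into the core; N³⁺ still has 2 valence electrons; P³⁺ still has 2 valence electrons; Cl³⁺ still has 4 valence electrons.
Core electrons are held far more tightly than valence electrons, so Mg tops the IE_4 order.
Valence configurations: N³⁺ [He]2s², P³⁺ [Ne]3s², Cl³⁺ [Ne]3s²3p².
The numbers (kJ/mol): Mg 10543, N 7475, P 4964, Cl 5159.
Putting it together, IE_4: P < Cl < N < Mg.

Mg, N, Cl, P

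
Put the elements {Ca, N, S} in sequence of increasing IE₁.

Ca < S < N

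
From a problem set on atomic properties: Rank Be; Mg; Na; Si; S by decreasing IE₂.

The second ionization energy removes an electron from the +1 ion. For each element: Be⁺ still has 1 valence electron; Mg⁺ still has 1 valence electron; Na⁺ is the bare [Ne] core; Si⁺ still has 3 valence electrons; S⁺ still has 5 valence electrons.
Core electrons are held far more tightly than valence electrons, so Na tops the IE_2 order.
Valence configurations: Be⁺ [He]2s¹, Mg⁺ [Ne]3s¹, Si⁺ [Ne]3s²3p¹, S⁺ [Ne]3s²3p³.
The numbers (kJ/mol): Be 1757, Mg 1451, Na 4562, Si 1577, S 2252.
Hence IE_2: Mg < Si < Be < S < Na.

Na > S > Be > Si > Mg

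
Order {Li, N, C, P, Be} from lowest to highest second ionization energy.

Be < P < C < N < Li

Consider each +1 ion: Li⁺ is the bare [He] core; N⁺ still has 4 valence electrons; C⁺ still has 3 valence electrons; P⁺ still has 4 valence electrons; Be⁺ still has 1 valence electron.
Pulling an electron out of a noble-gas core costs far more than removing a remaining valence electron, so Li sits at the high end of IE_2.
Valence configurations: N⁺ [He]2s²2p², C⁺ [He]2s²2p¹, P⁺ [Ne]3s²3p², Be⁺ [He]2s¹.
The numbers (kJ/mol): Li 7298, N 2856, C 2353, P 1907, Be 1757.
Hence IE_2: Be < P < C < N < Li.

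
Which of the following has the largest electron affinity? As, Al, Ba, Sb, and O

Adding an electron releases more energy for atoms nearer the top right (short of the noble gases).
These span different periods and groups, so the two trends combine.
Al > Ba: both effects reinforce here, so Al is clearly the higher of the two.
As > Al: the two effects oppose for this pair; the across-period effect wins (78 vs 42 kJ/mol).
Sb > As: this pair runs against the simple trend — see the exception note.
O > Sb: both effects reinforce here, so O is clearly the higher of the two.
Note the exception: Sb has a higher electron affinity than As, contrary to the simple trend — both are half-filled np³, but the pairing/repulsion penalty for the added electron shrinks as the p orbitals become larger and more diffuse down the group, and for Sb that outweighs the weaker nuclear attraction.
Tabulated electron affinity (kJ/mol): O 141, Al 42, As 78, Sb 103, Ba 14.
The largest electron affinity among these belongs to O.

O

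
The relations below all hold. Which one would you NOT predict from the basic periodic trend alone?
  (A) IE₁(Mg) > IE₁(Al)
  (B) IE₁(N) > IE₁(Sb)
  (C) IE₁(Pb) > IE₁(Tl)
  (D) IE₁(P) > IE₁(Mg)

(A)

The general trend: first ionisation energy increases across a period and decreases down a group.
(A) Mg (period 3, group 2) vs Al (period 3, group 13): the stated order contradicts the simple trend.
(B) N (period 2, group 15) vs Sb (period 5, group 15): the stated order agrees with the simple trend.
(C) Pb (period 6, group 14) vs Tl (period 6, group 13): the stated order agrees with the simple trend.
(D) P (period 3, group 15) vs Mg (period 3, group 2): the stated order agrees with the simple trend.
The exception is (A): Al's single 3p electron is easier to remove than one from Mg's filled 3s².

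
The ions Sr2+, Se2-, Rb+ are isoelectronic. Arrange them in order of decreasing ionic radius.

All of these have 36 electrons, so size is governed by nuclear charge alone: the more protons, the stronger the pull on the same electron cloud, and the smaller the ion.
Nuclear charges: Sr2+ (Z=38), Rb+ (Z=37), Se2- (Z=34).
Largest to smallest: Se2- > Rb+ > Sr2+.

Se2-, Rb+, Sr2+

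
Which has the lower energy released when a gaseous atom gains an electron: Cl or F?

F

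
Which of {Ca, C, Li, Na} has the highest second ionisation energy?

Li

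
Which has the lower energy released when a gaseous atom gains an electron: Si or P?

Si is in period 3, group 14; P is in period 3, group 15.
Adding an electron releases more energy for atoms nearer the top right (short of the noble gases).
All lie in period 3; the across-period trend (electron affinity increases left to right) applies, with the exception below.
Note the exception: Si has a higher electron affinity than P, contrary to the simple trend — adding an electron to P's half-filled 3p³ is unfavourable, so Si (3p²) has the more exothermic EA.
Tabulated electron affinity (kJ/mol): Si 134, P 72.
So P has the lower energy released when a gaseous atom gains an electron (P < Si).

P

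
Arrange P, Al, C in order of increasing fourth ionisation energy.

P, C, Al

Consider each +3 ion: P³⁺ still has 2 valence electrons; Al³⁺ is the bare [Ne] core; C³⁺ still has 1 valence electron.
Pulling an electron out of a noble-gas core costs far more than removing a remaining valence electron, so Al sits at the high end of IE_4.
Valence configurations: P³⁺ [Ne]3s², C³⁺ [He]2s¹.
The numbers (kJ/mol): P 4964, Al 11577, C 6223.
So the fourth ionization energies run P < C < Al.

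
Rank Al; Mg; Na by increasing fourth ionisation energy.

The fourth ionization energy removes an electron from the +3 ion. For each element: Al³⁺ is the bare [Ne] core; Mg³⁺ is already 1 electron into the core; Na³⁺ is already 2 electrons into the core.
All of these are removing an electron from a noble-gas core or deeper; the smaller core (lower principal quantum number) is held far more tightly, and within a period the higher nuclear charge binds the same core more tightly.
Tabulated IE_4 (kJ/mol): Al 11577, Mg 10543, Na 9543.
So the fourth ionization energies run Na < Mg < Al.

Na < Mg < Al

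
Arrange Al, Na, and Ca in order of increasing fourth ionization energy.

Ca, Na, Al

IE_4 is the cost of taking one more electron from the +3 cation: Al³⁺ is the bare [Ne] core; Na³⁺ is already 2 electrons into the core; Ca³⁺ is already 1 electron into the core.
All of these are removing an electron from a noble-gas core or deeper; the smaller core (lower principal quantum number) is held far more tightly, and within a period the higher nuclear charge binds the same core more tightly.
The numbers (kJ/mol): Al 11577, Na 9543, Ca 6491.
Overall IE_4 order: Ca < Na < Al.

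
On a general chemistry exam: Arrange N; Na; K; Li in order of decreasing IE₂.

After 1 electron has been removed, what remains? N⁺ still has 4 valence electrons; Na⁺ is the bare [Ne] core; K⁺ is the bare [Ar] core; Li⁺ is the bare [He] core.
Breaking into a closed-shell core is much more expensive than removing a leftover valence electron — K, Na and Li have the largest IE_2 here.
Approximate IE_2 values (kJ/mol): N 2856, Na 4562, K 3052, Li 7298.
Putting it together, IE_2: N < K < Na < Li.

Li > Na > K > N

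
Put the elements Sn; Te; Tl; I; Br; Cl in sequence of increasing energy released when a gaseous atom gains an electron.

Tl < Sn < Te < I < Br < Cl

Cl is in period 3, group 17; Br is in period 4, group 17; Sn is in period 5, group 14; Te is in period 5, group 16; I is in period 5, group 17; Tl is in period 6, group 13.
EA tends to increase across a period and decrease down a group, though the pattern is less regular than for IE or radius.
Here both period and group differ, so the two effects have to be weighed against each other.
Sn > Tl: relative to Tl, both the across-period and down-group shifts push Sn's electron affinity up.
Te > Sn: both are in period 5; the period trend gives Te the larger value.
I > Te: both are in period 5; the period trend gives I the larger value.
Br > I: they share group 17; the group trend gives Br the larger value.
Cl > Br: they share group 17; the group trend gives Cl the larger value.
Approximate values (kJ/mol): Cl 349, Br 325, Sn 107, Te 190, I 295, Tl 19.
So from lowest to highest: Tl < Sn < Te < I < Br < Cl.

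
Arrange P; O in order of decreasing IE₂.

O > P

IE_2 is the cost of taking one more electron from the +1 cation: P⁺ still has 4 valence electrons; O⁺ still has 5 valence electrons.
All are still removing valence electrons, so compare the +1 ions as you would atoms: IE_2 generally rises across a period (higher Z_eff) and falls down a group (larger shell), subject to the usual subshell exceptions.
Valence configurations: P⁺ [Ne]3s²3p², O⁺ [He]2s²2p³.
Tabulated IE_2 (kJ/mol): P 1907, O 3388.
Putting it together, IE_2: P < O.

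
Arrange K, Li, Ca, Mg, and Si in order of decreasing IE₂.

Consider each +1 ion: K⁺ is the bare [Ar] core; Li⁺ is the bare [He] core; Ca⁺ still has 1 valence electron; Mg⁺ still has 1 valence electron; Si⁺ still has 3 valence electrons.
Breaking into a closed-shell core is much more expensive than removing a leftover valence electron — K and Li have the largest IE_2 here.
Valence configurations: Ca⁺ [Ar]4s¹, Mg⁺ [Ne]3s¹, Si⁺ [Ne]3s²3p¹.
The numbers (kJ/mol): K 3052, Li 7298, Ca 1145, Mg 1451, Si 1577.
Hence IE_2: Ca < Mg < Si < K < Li.

Li > K > Si > Mg > Ca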